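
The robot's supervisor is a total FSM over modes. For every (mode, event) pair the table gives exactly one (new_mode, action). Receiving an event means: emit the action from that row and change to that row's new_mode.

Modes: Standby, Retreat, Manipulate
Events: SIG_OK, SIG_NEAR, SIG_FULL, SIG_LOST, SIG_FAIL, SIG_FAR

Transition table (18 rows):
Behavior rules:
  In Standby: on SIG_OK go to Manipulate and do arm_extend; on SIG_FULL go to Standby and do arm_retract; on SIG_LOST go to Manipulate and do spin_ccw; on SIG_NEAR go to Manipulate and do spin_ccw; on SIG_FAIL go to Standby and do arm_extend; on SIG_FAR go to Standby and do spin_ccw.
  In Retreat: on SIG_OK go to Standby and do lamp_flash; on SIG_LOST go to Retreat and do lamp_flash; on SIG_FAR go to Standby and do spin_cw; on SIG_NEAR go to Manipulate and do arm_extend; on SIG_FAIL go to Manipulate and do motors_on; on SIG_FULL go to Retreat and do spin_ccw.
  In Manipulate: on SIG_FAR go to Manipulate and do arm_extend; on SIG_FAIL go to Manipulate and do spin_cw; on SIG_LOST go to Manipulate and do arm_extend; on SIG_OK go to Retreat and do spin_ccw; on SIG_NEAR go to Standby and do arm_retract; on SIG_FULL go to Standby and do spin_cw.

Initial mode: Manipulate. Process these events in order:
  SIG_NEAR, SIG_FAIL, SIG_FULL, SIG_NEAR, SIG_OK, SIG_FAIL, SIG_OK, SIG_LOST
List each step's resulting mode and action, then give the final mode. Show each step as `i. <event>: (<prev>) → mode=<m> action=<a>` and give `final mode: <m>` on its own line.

1. SIG_NEAR: (Manipulate) → mode=Standby action=arm_retract
2. SIG_FAIL: (Standby) → mode=Standby action=arm_extend
3. SIG_FULL: (Standby) → mode=Standby action=arm_retract
4. SIG_NEAR: (Standby) → mode=Manipulate action=spin_ccw
5. SIG_OK: (Manipulate) → mode=Retreat action=spin_ccw
6. SIG_FAIL: (Retreat) → mode=Manipulate action=motors_on
7. SIG_OK: (Manipulate) → mode=Retreat action=spin_ccw
8. SIG_LOST: (Retreat) → mode=Retreat action=lamp_flash

final mode: Retreat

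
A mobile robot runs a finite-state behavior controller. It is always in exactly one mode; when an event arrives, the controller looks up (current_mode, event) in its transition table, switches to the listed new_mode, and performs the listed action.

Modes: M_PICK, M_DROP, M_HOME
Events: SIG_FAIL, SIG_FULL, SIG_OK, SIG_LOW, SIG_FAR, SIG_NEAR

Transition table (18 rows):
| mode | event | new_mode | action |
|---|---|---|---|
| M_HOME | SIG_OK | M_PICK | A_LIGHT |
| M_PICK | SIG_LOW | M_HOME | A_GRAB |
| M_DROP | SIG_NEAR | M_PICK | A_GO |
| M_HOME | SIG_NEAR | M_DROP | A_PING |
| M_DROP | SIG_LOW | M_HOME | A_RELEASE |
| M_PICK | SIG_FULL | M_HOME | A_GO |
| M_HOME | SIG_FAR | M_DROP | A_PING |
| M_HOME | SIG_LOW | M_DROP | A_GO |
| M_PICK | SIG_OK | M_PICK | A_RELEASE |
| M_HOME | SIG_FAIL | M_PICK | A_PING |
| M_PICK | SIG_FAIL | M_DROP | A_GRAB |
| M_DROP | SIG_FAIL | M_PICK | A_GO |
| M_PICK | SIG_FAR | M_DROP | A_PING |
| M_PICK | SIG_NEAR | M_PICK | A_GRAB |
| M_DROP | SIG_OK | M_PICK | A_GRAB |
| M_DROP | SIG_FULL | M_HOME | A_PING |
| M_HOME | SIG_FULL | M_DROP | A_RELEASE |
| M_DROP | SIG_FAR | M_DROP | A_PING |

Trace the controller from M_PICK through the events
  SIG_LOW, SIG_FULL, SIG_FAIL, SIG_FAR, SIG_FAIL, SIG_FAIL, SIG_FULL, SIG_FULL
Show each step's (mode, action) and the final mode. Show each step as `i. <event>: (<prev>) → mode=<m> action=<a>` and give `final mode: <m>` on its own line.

final mode: M_DROP

1. SIG_LOW: (M_PICK) → mode=M_HOME action=A_GRAB
2. SIG_FULL: (M_HOME) → mode=M_DROP action=A_RELEASE
3. SIG_FAIL: (M_DROP) → mode=M_PICK action=A_GO
4. SIG_FAR: (M_PICK) → mode=M_DROP action=A_PING
5. SIG_FAIL: (M_DROP) → mode=M_PICK action=A_GO
6. SIG_FAIL: (M_PICK) → mode=M_DROP action=A_GRAB
7. SIG_FULL: (M_DROP) → mode=M_HOME action=A_PING
8. SIG_FULL: (M_HOME) → mode=M_DROP action=A_RELEASE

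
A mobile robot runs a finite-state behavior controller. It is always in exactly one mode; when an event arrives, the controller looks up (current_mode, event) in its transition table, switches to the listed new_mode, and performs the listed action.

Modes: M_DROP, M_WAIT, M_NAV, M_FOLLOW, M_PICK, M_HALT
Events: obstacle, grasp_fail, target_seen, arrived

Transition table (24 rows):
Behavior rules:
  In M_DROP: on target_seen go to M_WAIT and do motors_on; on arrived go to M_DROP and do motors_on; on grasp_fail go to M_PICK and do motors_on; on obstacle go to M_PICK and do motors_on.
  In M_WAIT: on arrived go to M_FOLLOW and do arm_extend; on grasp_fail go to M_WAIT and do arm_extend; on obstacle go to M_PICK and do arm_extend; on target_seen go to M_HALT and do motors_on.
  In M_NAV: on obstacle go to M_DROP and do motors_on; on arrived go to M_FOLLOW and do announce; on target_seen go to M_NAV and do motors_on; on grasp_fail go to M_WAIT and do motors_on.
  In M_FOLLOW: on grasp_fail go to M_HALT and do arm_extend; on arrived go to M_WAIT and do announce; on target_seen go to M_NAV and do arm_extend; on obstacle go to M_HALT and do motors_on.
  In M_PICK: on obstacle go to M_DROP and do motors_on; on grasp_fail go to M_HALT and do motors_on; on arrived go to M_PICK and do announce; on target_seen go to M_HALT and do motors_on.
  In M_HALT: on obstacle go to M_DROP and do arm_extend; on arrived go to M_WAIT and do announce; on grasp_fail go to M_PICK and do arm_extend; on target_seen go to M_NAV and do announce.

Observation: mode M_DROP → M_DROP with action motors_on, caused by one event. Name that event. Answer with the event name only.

arrived

try obstacle: (M_DROP, obstacle) → (M_PICK, motors_on)
try grasp_fail: (M_DROP, grasp_fail) → (M_PICK, motors_on)
try target_seen: (M_DROP, target_seen) → (M_WAIT, motors_on)
try arrived: (M_DROP, arrived) → (M_DROP, motors_on)  ← matches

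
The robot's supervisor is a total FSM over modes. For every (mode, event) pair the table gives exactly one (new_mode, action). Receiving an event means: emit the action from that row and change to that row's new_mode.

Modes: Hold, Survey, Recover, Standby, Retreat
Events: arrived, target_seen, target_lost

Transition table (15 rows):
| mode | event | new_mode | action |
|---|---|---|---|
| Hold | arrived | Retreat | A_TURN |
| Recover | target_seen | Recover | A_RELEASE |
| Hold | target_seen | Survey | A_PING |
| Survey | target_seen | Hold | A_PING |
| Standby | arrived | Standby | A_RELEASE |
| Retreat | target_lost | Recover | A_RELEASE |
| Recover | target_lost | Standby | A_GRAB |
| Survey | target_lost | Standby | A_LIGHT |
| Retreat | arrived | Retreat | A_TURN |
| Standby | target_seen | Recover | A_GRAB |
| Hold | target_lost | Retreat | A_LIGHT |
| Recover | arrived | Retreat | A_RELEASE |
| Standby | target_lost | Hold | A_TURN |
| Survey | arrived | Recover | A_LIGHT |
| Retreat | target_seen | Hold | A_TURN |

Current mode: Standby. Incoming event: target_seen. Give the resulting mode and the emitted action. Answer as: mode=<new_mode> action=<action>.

mode=Recover action=A_GRAB

current mode = Standby; filter table to that mode:
  (Standby, arrived) → (Standby, A_RELEASE)
  (Standby, target_seen) → (Recover, A_GRAB)  ← event matches
  (Standby, target_lost) → (Hold, A_TURN)
event = target_seen selects (Recover, A_GRAB)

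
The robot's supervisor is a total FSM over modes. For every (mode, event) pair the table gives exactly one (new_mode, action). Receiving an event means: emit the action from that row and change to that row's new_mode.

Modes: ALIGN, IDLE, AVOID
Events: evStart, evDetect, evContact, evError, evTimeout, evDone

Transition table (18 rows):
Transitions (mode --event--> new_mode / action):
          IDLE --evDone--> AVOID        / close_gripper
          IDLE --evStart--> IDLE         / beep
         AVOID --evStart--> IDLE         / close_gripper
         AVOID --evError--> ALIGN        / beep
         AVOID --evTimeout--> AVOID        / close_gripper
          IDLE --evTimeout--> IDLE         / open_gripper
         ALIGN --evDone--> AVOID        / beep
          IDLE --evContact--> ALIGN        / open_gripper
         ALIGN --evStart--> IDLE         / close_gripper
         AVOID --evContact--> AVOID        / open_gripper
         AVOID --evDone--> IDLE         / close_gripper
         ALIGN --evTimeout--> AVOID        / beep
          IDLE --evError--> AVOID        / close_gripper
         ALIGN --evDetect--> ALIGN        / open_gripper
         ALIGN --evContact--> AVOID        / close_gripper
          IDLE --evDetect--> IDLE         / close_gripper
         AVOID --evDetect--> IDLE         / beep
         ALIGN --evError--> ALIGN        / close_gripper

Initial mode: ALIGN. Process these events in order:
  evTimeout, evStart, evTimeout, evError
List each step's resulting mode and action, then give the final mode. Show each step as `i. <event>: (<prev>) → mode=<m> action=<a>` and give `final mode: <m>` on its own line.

1. evTimeout: (ALIGN) → mode=AVOID action=beep
2. evStart: (AVOID) → mode=IDLE action=close_gripper
3. evTimeout: (IDLE) → mode=IDLE action=open_gripper
4. evError: (IDLE) → mode=AVOID action=close_gripper

final mode: AVOID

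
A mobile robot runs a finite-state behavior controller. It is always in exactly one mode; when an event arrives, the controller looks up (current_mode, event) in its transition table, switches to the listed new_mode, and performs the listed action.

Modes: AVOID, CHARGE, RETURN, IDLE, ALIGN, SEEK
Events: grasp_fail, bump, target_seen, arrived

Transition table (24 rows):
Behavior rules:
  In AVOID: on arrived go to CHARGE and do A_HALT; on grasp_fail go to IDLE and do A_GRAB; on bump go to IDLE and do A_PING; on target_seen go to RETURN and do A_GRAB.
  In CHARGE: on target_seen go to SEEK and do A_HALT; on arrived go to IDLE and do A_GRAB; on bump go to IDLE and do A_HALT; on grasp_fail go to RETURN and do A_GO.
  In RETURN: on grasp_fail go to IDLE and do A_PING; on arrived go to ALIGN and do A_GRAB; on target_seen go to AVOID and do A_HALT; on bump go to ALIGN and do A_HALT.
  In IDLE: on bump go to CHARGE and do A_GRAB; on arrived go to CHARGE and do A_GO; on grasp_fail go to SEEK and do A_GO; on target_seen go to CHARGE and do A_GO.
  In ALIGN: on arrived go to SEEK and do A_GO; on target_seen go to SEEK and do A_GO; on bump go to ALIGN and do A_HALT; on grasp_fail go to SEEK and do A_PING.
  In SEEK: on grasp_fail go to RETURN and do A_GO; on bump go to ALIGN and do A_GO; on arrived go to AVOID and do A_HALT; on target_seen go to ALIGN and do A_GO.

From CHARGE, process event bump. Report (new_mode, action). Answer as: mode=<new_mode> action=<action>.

current mode = CHARGE; filter table to that mode:
  (CHARGE, target_seen) → (SEEK, A_HALT)
  (CHARGE, arrived) → (IDLE, A_GRAB)
  (CHARGE, bump) → (IDLE, A_HALT)  ← event matches
  (CHARGE, grasp_fail) → (RETURN, A_GO)
event = bump selects (IDLE, A_HALT)

mode=IDLE action=A_HALT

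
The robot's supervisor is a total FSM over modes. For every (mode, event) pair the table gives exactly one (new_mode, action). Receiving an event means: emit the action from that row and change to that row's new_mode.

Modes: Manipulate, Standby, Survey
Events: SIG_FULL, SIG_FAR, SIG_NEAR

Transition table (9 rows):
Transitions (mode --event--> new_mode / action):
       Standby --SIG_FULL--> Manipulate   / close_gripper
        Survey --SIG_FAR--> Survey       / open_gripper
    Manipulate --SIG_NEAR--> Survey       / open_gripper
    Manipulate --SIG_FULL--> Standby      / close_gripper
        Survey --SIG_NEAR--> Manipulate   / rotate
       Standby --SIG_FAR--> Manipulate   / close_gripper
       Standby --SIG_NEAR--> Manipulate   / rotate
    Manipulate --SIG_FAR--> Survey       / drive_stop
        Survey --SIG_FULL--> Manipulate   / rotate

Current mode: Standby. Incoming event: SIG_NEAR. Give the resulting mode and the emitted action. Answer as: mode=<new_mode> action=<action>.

mode=Manipulate action=rotate

current mode = Standby; filter table to that mode:
  (Standby, SIG_FULL) → (Manipulate, close_gripper)
  (Standby, SIG_FAR) → (Manipulate, close_gripper)
  (Standby, SIG_NEAR) → (Manipulate, rotate)  ← event matches
event = SIG_NEAR selects (Manipulate, rotate)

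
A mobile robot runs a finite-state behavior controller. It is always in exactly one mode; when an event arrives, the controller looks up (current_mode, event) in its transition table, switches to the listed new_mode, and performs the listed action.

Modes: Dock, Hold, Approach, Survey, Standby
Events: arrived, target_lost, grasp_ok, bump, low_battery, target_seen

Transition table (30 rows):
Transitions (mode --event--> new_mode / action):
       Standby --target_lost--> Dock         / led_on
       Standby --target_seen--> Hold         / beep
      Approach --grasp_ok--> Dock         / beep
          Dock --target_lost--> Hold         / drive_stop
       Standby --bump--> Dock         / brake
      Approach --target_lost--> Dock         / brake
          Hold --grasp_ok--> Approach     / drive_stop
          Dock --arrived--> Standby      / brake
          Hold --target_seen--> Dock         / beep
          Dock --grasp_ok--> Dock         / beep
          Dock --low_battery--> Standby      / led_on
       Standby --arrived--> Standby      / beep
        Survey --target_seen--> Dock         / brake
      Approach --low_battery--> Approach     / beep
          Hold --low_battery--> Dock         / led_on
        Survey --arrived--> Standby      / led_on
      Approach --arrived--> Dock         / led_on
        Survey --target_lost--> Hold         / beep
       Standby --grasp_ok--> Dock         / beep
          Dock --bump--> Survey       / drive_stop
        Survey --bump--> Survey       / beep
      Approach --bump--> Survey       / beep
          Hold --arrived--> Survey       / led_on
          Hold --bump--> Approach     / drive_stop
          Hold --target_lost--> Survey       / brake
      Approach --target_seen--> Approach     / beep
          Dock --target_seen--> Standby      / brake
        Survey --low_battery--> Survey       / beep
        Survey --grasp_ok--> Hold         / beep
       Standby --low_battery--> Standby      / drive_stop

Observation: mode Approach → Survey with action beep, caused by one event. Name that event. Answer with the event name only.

bump

try arrived: (Approach, arrived) → (Dock, led_on)
try target_lost: (Approach, target_lost) → (Dock, brake)
try grasp_ok: (Approach, grasp_ok) → (Dock, beep)
try bump: (Approach, bump) → (Survey, beep)  ← matches
try low_battery: (Approach, low_battery) → (Approach, beep)
try target_seen: (Approach, target_seen) → (Approach, beep)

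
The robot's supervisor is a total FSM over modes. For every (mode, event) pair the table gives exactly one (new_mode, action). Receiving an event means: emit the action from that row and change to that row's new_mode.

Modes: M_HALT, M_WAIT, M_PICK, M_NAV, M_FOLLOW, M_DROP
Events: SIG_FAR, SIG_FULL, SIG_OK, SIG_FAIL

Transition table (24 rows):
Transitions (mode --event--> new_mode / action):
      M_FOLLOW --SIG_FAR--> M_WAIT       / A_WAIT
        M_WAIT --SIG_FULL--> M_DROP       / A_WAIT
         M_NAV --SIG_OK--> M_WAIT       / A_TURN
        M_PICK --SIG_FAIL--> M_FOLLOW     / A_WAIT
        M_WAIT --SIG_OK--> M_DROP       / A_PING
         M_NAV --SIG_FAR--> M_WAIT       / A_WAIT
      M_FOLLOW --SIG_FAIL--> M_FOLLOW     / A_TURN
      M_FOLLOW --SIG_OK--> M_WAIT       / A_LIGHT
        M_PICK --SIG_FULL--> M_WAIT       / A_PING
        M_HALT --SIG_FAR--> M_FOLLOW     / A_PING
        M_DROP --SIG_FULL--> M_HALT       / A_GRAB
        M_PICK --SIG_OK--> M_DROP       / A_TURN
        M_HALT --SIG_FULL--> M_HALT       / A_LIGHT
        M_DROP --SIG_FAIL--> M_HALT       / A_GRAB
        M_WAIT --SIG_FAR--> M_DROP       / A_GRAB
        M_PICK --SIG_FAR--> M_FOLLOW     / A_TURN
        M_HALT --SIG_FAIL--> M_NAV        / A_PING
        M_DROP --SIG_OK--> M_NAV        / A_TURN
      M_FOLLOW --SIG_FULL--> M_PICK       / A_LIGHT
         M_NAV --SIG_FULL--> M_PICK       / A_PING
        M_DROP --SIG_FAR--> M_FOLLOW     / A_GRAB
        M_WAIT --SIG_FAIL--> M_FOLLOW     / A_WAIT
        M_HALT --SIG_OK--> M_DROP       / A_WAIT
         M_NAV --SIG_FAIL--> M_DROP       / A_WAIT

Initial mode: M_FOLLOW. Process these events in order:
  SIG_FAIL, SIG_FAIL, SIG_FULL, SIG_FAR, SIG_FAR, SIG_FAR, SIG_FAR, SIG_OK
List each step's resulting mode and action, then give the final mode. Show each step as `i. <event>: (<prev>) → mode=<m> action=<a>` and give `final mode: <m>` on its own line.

final mode: M_WAIT

1. SIG_FAIL: (M_FOLLOW) → mode=M_FOLLOW action=A_TURN
2. SIG_FAIL: (M_FOLLOW) → mode=M_FOLLOW action=A_TURN
3. SIG_FULL: (M_FOLLOW) → mode=M_PICK action=A_LIGHT
4. SIG_FAR: (M_PICK) → mode=M_FOLLOW action=A_TURN
5. SIG_FAR: (M_FOLLOW) → mode=M_WAIT action=A_WAIT
6. SIG_FAR: (M_WAIT) → mode=M_DROP action=A_GRAB
7. SIG_FAR: (M_DROP) → mode=M_FOLLOW action=A_GRAB
8. SIG_OK: (M_FOLLOW) → mode=M_WAIT action=A_LIGHT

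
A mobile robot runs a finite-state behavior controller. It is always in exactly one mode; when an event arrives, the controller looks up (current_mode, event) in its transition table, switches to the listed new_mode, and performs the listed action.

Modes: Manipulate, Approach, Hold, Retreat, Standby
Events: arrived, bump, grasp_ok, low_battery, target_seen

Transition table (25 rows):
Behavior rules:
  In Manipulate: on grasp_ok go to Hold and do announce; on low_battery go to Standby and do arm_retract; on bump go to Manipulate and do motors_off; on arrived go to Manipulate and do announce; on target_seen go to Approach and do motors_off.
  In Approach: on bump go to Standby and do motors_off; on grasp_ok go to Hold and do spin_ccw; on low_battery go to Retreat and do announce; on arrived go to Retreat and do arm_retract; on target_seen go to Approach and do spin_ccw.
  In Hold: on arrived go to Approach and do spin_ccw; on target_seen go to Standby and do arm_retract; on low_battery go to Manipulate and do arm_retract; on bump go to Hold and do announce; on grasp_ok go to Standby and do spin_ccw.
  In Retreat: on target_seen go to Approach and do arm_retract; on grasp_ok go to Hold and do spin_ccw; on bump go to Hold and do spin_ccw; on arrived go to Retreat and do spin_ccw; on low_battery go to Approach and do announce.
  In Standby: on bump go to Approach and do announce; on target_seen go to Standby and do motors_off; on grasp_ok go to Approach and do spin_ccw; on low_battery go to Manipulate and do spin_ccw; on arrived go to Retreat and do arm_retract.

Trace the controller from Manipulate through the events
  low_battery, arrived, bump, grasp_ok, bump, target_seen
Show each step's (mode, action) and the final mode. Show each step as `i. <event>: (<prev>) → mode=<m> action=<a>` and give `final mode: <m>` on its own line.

1. low_battery: (Manipulate) → mode=Standby action=arm_retract
2. arrived: (Standby) → mode=Retreat action=arm_retract
3. bump: (Retreat) → mode=Hold action=spin_ccw
4. grasp_ok: (Hold) → mode=Standby action=spin_ccw
5. bump: (Standby) → mode=Approach action=announce
6. target_seen: (Approach) → mode=Approach action=spin_ccw

final mode: Approach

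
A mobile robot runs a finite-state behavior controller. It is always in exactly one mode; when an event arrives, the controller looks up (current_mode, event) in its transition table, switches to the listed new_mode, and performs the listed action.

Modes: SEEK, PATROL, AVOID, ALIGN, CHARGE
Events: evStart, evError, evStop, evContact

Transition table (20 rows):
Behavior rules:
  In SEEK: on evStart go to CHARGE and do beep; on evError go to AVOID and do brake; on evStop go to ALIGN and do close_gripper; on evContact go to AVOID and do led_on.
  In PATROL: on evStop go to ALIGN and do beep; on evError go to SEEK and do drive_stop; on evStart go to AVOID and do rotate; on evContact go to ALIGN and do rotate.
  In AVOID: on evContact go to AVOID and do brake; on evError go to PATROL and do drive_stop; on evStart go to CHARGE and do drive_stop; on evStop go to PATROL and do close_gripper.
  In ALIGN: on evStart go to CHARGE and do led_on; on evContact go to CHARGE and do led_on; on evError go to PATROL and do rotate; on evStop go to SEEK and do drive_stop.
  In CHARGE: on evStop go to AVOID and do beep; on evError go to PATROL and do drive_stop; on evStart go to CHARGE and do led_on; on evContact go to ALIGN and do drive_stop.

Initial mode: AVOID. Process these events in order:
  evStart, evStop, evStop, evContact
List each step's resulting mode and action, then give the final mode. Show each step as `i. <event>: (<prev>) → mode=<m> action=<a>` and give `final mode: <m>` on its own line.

1. evStart: (AVOID) → mode=CHARGE action=drive_stop
2. evStop: (CHARGE) → mode=AVOID action=beep
3. evStop: (AVOID) → mode=PATROL action=close_gripper
4. evContact: (PATROL) → mode=ALIGN action=rotate

final mode: ALIGN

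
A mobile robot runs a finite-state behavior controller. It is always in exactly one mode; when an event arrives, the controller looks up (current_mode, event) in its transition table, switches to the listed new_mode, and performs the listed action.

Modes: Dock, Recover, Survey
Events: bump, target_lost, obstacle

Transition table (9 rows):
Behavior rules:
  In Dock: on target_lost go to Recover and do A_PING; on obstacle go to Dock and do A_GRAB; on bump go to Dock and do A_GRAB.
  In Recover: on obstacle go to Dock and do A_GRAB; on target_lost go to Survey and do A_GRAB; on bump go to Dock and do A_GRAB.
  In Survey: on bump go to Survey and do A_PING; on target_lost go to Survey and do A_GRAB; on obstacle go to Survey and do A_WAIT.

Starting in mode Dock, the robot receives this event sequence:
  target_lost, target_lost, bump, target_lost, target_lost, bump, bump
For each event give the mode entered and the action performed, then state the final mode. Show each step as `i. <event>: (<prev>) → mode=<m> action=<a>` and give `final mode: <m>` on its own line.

1. target_lost: (Dock) → mode=Recover action=A_PING
2. target_lost: (Recover) → mode=Survey action=A_GRAB
3. bump: (Survey) → mode=Survey action=A_PING
4. target_lost: (Survey) → mode=Survey action=A_GRAB
5. target_lost: (Survey) → mode=Survey action=A_GRAB
6. bump: (Survey) → mode=Survey action=A_PING
7. bump: (Survey) → mode=Survey action=A_PING

final mode: Survey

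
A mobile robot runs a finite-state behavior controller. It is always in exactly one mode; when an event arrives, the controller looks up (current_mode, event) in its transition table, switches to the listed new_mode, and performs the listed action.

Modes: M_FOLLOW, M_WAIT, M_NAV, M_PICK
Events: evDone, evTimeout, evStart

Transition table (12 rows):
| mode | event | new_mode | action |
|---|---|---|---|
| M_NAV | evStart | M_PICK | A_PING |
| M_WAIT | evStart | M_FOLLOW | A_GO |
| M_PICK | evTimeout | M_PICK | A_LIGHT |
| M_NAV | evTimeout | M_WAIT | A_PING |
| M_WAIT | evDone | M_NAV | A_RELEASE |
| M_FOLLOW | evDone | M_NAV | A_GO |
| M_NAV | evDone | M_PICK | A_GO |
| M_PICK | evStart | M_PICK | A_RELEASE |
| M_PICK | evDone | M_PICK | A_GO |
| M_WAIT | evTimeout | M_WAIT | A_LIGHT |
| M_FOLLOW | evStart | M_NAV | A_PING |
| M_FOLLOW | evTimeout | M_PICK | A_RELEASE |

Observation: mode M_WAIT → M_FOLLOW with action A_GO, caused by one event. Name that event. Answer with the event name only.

try evDone: (M_WAIT, evDone) → (M_NAV, A_RELEASE)
try evTimeout: (M_WAIT, evTimeout) → (M_WAIT, A_LIGHT)
try evStart: (M_WAIT, evStart) → (M_FOLLOW, A_GO)  ← matches

evStart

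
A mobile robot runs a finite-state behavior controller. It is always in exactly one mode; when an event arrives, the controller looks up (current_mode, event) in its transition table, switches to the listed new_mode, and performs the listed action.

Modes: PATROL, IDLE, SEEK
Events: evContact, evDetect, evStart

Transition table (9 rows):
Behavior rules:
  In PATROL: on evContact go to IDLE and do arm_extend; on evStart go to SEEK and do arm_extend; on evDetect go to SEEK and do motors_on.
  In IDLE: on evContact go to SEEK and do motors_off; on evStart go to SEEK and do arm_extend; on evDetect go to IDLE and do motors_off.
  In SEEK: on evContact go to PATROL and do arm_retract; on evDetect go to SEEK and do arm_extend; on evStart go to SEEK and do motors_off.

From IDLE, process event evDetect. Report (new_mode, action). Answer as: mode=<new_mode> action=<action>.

mode=IDLE action=motors_off

current mode = IDLE; filter table to that mode:
  (IDLE, evContact) → (SEEK, motors_off)
  (IDLE, evStart) → (SEEK, arm_extend)
  (IDLE, evDetect) → (IDLE, motors_off)  ← event matches
event = evDetect selects (IDLE, motors_off)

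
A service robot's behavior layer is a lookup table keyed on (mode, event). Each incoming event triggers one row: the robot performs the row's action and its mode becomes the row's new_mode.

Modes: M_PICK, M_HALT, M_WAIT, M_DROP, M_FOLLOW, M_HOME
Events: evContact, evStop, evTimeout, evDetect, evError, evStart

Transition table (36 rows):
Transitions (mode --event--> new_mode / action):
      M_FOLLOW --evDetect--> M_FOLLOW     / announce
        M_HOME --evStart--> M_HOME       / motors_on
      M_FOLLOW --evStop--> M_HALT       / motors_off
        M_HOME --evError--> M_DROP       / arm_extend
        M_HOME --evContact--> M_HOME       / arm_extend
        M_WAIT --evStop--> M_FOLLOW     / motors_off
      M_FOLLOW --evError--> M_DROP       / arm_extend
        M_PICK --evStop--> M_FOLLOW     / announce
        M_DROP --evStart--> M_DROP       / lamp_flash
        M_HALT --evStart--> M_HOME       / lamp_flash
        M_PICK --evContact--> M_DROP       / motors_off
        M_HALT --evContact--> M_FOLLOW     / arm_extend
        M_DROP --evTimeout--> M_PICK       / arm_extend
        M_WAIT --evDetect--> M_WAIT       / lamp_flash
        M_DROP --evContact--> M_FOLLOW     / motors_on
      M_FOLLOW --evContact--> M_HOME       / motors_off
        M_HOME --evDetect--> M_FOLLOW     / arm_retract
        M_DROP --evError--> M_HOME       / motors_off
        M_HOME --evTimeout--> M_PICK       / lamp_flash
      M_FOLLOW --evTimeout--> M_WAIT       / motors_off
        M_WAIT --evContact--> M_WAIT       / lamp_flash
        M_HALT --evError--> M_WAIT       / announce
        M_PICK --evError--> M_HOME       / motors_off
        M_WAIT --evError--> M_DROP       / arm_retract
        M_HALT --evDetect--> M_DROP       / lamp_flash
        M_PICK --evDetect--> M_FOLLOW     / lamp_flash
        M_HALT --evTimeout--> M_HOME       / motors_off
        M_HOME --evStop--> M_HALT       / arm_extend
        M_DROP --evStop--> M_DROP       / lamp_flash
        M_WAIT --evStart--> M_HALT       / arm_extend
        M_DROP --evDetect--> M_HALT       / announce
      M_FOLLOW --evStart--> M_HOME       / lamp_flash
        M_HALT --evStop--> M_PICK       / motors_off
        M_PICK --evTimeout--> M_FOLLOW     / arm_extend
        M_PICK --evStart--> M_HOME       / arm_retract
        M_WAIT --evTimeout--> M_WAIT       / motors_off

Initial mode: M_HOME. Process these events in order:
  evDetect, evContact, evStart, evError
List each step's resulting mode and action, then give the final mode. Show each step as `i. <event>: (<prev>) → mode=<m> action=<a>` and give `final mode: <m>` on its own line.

1. evDetect: (M_HOME) → mode=M_FOLLOW action=arm_retract
2. evContact: (M_FOLLOW) → mode=M_HOME action=motors_off
3. evStart: (M_HOME) → mode=M_HOME action=motors_on
4. evError: (M_HOME) → mode=M_DROP action=arm_extend

final mode: M_DROP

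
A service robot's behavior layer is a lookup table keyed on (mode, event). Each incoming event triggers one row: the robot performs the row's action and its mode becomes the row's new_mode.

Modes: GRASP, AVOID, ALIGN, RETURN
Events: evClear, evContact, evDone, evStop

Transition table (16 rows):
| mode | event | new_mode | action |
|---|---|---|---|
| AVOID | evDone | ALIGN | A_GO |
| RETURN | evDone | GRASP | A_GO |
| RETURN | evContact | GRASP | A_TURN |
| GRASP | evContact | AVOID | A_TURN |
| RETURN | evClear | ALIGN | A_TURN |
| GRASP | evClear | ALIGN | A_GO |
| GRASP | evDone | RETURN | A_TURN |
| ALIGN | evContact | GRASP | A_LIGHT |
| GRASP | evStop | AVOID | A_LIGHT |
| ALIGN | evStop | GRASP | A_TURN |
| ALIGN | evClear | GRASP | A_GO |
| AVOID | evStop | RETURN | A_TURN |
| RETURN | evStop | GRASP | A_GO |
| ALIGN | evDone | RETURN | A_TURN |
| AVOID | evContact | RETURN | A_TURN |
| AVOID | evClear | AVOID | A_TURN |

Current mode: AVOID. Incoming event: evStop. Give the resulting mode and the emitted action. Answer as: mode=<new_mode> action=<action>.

current mode = AVOID; filter table to that mode:
  (AVOID, evDone) → (ALIGN, A_GO)
  (AVOID, evStop) → (RETURN, A_TURN)  ← event matches
  (AVOID, evContact) → (RETURN, A_TURN)
  (AVOID, evClear) → (AVOID, A_TURN)
event = evStop selects (RETURN, A_TURN)

mode=RETURN action=A_TURN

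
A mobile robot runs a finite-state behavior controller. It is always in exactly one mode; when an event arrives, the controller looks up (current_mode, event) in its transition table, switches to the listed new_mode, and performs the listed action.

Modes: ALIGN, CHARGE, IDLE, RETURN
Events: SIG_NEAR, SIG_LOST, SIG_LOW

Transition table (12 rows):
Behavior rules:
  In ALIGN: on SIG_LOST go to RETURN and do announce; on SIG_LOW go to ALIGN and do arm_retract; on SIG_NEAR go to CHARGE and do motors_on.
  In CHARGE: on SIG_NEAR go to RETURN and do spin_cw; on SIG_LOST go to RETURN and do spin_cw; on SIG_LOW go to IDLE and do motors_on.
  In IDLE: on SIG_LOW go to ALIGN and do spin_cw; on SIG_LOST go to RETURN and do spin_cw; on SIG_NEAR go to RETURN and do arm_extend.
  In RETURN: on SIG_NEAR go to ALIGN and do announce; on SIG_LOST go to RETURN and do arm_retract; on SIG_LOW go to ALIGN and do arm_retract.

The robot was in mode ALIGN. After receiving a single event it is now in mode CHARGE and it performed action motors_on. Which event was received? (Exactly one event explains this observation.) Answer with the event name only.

SIG_NEAR

try SIG_NEAR: (ALIGN, SIG_NEAR) → (CHARGE, motors_on)  ← matches
try SIG_LOST: (ALIGN, SIG_LOST) → (RETURN, announce)
try SIG_LOW: (ALIGN, SIG_LOW) → (ALIGN, arm_retract)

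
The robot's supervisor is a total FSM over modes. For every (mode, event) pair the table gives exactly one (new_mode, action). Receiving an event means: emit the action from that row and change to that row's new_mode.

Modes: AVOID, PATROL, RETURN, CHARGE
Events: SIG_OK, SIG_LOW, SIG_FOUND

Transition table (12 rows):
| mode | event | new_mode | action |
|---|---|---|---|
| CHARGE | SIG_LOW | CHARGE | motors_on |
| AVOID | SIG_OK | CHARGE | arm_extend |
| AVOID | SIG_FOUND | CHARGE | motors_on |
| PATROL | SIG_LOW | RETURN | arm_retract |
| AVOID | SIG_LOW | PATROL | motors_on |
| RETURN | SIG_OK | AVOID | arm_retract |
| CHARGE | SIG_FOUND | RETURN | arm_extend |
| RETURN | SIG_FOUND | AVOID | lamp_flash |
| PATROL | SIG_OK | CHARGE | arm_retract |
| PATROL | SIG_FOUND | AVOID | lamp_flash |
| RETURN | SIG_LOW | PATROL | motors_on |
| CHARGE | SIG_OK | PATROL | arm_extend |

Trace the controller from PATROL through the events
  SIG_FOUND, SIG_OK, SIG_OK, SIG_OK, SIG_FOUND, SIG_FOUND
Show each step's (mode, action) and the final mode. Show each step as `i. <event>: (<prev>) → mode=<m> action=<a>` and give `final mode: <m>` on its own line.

final mode: AVOID

1. SIG_FOUND: (PATROL) → mode=AVOID action=lamp_flash
2. SIG_OK: (AVOID) → mode=CHARGE action=arm_extend
3. SIG_OK: (CHARGE) → mode=PATROL action=arm_extend
4. SIG_OK: (PATROL) → mode=CHARGE action=arm_retract
5. SIG_FOUND: (CHARGE) → mode=RETURN action=arm_extend
6. SIG_FOUND: (RETURN) → mode=AVOID action=lamp_flash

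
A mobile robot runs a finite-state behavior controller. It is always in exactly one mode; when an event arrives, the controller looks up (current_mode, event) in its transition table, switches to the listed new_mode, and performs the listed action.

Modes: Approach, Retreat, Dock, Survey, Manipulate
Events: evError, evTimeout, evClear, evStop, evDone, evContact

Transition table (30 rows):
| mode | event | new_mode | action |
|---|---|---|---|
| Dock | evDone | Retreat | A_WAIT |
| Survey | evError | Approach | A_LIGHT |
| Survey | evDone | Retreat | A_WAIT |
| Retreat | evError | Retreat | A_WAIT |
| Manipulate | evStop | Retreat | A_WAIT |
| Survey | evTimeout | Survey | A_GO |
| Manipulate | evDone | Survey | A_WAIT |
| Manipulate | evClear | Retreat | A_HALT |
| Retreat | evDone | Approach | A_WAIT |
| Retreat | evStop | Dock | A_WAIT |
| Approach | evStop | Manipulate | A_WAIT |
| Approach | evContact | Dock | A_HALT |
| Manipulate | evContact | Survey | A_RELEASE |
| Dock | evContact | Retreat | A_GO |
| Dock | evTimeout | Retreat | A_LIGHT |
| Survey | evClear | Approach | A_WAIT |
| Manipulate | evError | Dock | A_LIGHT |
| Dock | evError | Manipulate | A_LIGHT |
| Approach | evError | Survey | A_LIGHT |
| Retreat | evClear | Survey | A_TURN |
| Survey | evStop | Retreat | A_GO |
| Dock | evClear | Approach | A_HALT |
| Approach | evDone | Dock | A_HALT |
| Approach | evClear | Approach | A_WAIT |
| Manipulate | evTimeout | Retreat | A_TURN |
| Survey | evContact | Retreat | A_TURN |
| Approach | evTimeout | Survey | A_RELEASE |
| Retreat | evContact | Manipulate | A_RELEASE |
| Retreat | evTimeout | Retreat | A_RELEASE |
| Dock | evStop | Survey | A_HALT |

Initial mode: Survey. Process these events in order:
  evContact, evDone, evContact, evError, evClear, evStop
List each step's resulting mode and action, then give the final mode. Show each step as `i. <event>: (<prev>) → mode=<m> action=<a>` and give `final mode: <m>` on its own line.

final mode: Dock

1. evContact: (Survey) → mode=Retreat action=A_TURN
2. evDone: (Retreat) → mode=Approach action=A_WAIT
3. evContact: (Approach) → mode=Dock action=A_HALT
4. evError: (Dock) → mode=Manipulate action=A_LIGHT
5. evClear: (Manipulate) → mode=Retreat action=A_HALT
6. evStop: (Retreat) → mode=Dock action=A_WAIT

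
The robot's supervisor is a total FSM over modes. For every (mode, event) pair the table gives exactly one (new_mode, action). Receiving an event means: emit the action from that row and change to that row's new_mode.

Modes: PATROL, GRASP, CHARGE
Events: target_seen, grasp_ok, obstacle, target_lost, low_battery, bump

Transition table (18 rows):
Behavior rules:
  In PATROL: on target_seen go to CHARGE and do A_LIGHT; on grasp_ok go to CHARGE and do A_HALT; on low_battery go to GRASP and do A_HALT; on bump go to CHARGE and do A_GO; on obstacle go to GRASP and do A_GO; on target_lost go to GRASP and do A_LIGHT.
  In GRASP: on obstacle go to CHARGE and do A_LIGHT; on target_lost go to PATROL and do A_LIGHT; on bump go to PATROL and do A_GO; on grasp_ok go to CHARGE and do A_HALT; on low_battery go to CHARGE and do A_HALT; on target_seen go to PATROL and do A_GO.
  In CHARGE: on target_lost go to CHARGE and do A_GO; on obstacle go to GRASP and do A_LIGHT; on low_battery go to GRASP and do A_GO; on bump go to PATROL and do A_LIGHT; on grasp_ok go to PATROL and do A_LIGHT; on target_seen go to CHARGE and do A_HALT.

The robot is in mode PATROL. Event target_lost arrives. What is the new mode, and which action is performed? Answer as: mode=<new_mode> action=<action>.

mode=GRASP action=A_LIGHT

current mode = PATROL; filter table to that mode:
  (PATROL, target_seen) → (CHARGE, A_LIGHT)
  (PATROL, grasp_ok) → (CHARGE, A_HALT)
  (PATROL, low_battery) → (GRASP, A_HALT)
  (PATROL, bump) → (CHARGE, A_GO)
  (PATROL, obstacle) → (GRASP, A_GO)
  (PATROL, target_lost) → (GRASP, A_LIGHT)  ← event matches
event = target_lost selects (GRASP, A_LIGHT)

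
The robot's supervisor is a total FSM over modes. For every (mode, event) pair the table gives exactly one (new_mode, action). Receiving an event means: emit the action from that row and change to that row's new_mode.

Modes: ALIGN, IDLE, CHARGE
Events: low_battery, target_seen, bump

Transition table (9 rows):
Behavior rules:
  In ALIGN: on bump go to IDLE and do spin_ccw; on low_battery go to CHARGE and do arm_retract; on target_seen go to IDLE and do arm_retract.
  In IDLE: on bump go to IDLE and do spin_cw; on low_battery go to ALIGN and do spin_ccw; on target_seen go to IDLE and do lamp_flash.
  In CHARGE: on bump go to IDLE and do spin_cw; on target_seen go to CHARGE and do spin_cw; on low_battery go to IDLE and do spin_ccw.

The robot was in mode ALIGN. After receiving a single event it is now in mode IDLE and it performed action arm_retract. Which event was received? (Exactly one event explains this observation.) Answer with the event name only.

target_seen

try low_battery: (ALIGN, low_battery) → (CHARGE, arm_retract)
try target_seen: (ALIGN, target_seen) → (IDLE, arm_retract)  ← matches
try bump: (ALIGN, bump) → (IDLE, spin_ccw)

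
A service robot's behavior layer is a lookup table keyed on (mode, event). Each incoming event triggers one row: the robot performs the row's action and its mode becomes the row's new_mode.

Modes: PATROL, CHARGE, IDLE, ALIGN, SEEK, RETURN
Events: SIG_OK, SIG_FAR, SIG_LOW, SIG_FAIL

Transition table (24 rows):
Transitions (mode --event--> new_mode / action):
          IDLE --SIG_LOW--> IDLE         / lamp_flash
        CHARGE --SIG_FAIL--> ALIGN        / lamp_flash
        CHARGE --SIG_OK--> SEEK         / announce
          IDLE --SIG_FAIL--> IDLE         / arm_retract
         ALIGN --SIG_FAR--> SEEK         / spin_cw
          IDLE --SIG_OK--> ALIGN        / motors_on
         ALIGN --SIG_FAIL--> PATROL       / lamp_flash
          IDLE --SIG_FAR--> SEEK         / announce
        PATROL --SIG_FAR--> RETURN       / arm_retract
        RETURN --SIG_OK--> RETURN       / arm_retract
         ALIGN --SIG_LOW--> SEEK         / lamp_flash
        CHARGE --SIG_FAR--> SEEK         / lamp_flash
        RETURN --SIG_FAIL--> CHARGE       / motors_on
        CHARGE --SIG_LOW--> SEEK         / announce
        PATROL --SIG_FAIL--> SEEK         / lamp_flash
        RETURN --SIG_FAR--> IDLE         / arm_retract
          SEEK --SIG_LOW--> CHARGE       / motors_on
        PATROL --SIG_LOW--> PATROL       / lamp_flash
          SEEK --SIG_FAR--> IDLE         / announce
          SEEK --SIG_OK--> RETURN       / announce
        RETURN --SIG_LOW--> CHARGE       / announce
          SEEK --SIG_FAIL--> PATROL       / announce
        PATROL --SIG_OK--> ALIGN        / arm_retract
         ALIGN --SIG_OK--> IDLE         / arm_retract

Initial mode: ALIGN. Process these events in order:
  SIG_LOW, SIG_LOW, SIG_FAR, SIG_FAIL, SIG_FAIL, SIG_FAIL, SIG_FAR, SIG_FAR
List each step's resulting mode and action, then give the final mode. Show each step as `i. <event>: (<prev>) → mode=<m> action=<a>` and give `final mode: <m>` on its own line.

final mode: IDLE

1. SIG_LOW: (ALIGN) → mode=SEEK action=lamp_flash
2. SIG_LOW: (SEEK) → mode=CHARGE action=motors_on
3. SIG_FAR: (CHARGE) → mode=SEEK action=lamp_flash
4. SIG_FAIL: (SEEK) → mode=PATROL action=announce
5. SIG_FAIL: (PATROL) → mode=SEEK action=lamp_flash
6. SIG_FAIL: (SEEK) → mode=PATROL action=announce
7. SIG_FAR: (PATROL) → mode=RETURN action=arm_retract
8. SIG_FAR: (RETURN) → mode=IDLE action=arm_retract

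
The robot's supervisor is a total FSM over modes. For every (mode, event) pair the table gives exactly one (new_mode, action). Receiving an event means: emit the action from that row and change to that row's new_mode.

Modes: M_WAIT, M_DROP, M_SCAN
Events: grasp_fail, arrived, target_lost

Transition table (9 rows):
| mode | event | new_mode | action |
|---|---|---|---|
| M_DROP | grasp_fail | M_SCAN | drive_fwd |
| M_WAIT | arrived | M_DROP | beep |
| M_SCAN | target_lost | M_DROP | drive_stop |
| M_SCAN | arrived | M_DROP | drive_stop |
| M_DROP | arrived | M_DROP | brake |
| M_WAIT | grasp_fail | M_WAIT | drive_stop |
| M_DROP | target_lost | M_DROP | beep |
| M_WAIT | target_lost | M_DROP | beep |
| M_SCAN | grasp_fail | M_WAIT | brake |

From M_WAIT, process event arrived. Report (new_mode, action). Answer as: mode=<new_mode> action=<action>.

mode=M_DROP action=beep

current mode = M_WAIT; filter table to that mode:
  (M_WAIT, arrived) → (M_DROP, beep)  ← event matches
  (M_WAIT, grasp_fail) → (M_WAIT, drive_stop)
  (M_WAIT, target_lost) → (M_DROP, beep)
event = arrived selects (M_DROP, beep)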